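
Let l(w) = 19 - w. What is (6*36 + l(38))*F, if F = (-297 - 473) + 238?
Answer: -104804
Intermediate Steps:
F = -532 (F = -770 + 238 = -532)
(6*36 + l(38))*F = (6*36 + (19 - 1*38))*(-532) = (216 + (19 - 38))*(-532) = (216 - 19)*(-532) = 197*(-532) = -104804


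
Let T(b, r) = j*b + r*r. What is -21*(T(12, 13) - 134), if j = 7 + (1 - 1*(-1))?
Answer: -3003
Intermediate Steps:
j = 9 (j = 7 + (1 + 1) = 7 + 2 = 9)
T(b, r) = r² + 9*b (T(b, r) = 9*b + r*r = 9*b + r² = r² + 9*b)
-21*(T(12, 13) - 134) = -21*((13² + 9*12) - 134) = -21*((169 + 108) - 134) = -21*(277 - 134) = -21*143 = -3003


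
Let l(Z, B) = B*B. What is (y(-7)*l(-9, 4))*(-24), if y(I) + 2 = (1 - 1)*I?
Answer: 768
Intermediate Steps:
l(Z, B) = B²
y(I) = -2 (y(I) = -2 + (1 - 1)*I = -2 + 0*I = -2 + 0 = -2)
(y(-7)*l(-9, 4))*(-24) = -2*4²*(-24) = -2*16*(-24) = -32*(-24) = 768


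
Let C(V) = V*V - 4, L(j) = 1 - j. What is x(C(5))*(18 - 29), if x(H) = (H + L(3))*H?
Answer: -4389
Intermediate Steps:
C(V) = -4 + V² (C(V) = V² - 4 = -4 + V²)
x(H) = H*(-2 + H) (x(H) = (H + (1 - 1*3))*H = (H + (1 - 3))*H = (H - 2)*H = (-2 + H)*H = H*(-2 + H))
x(C(5))*(18 - 29) = ((-4 + 5²)*(-2 + (-4 + 5²)))*(18 - 29) = ((-4 + 25)*(-2 + (-4 + 25)))*(-11) = (21*(-2 + 21))*(-11) = (21*19)*(-11) = 399*(-11) = -4389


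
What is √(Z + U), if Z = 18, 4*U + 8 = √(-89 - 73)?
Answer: √(64 + 9*I*√2)/2 ≈ 4.0195 + 0.39581*I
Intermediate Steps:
U = -2 + 9*I*√2/4 (U = -2 + √(-89 - 73)/4 = -2 + √(-162)/4 = -2 + (9*I*√2)/4 = -2 + 9*I*√2/4 ≈ -2.0 + 3.182*I)
√(Z + U) = √(18 + (-2 + 9*I*√2/4)) = √(16 + 9*I*√2/4)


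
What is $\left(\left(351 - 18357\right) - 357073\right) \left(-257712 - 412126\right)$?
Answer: $251242167202$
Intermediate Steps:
$\left(\left(351 - 18357\right) - 357073\right) \left(-257712 - 412126\right) = \left(\left(351 - 18357\right) - 357073\right) \left(-669838\right) = \left(-18006 - 357073\right) \left(-669838\right) = \left(-375079\right) \left(-669838\right) = 251242167202$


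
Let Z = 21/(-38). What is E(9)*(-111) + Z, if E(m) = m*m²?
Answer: -3074943/38 ≈ -80920.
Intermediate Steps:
Z = -21/38 (Z = 21*(-1/38) = -21/38 ≈ -0.55263)
E(m) = m³
E(9)*(-111) + Z = 9³*(-111) - 21/38 = 729*(-111) - 21/38 = -80919 - 21/38 = -3074943/38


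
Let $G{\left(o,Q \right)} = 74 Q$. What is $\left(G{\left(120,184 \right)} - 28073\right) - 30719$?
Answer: $-45176$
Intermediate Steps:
$\left(G{\left(120,184 \right)} - 28073\right) - 30719 = \left(74 \cdot 184 - 28073\right) - 30719 = \left(13616 - 28073\right) - 30719 = -14457 - 30719 = -45176$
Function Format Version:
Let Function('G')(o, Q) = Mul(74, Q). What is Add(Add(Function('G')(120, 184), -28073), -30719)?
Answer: -45176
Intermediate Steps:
Add(Add(Function('G')(120, 184), -28073), -30719) = Add(Add(Mul(74, 184), -28073), -30719) = Add(Add(13616, -28073), -30719) = Add(-14457, -30719) = -45176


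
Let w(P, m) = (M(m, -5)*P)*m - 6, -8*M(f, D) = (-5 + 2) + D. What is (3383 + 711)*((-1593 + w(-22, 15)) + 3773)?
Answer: 7549336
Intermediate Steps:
M(f, D) = 3/8 - D/8 (M(f, D) = -((-5 + 2) + D)/8 = -(-3 + D)/8 = 3/8 - D/8)
w(P, m) = -6 + P*m (w(P, m) = ((3/8 - 1/8*(-5))*P)*m - 6 = ((3/8 + 5/8)*P)*m - 6 = (1*P)*m - 6 = P*m - 6 = -6 + P*m)
(3383 + 711)*((-1593 + w(-22, 15)) + 3773) = (3383 + 711)*((-1593 + (-6 - 22*15)) + 3773) = 4094*((-1593 + (-6 - 330)) + 3773) = 4094*((-1593 - 336) + 3773) = 4094*(-1929 + 3773) = 4094*1844 = 7549336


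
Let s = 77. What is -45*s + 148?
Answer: -3317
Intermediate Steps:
-45*s + 148 = -45*77 + 148 = -3465 + 148 = -3317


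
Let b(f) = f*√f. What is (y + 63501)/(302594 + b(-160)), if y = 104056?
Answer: 25350871429/45783612418 + 26809120*I*√10/22891806209 ≈ 0.55371 + 0.0037034*I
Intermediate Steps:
b(f) = f^(3/2)
(y + 63501)/(302594 + b(-160)) = (104056 + 63501)/(302594 + (-160)^(3/2)) = 167557/(302594 - 640*I*√10)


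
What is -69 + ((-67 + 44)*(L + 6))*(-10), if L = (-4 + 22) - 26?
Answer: -529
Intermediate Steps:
L = -8 (L = 18 - 26 = -8)
-69 + ((-67 + 44)*(L + 6))*(-10) = -69 + ((-67 + 44)*(-8 + 6))*(-10) = -69 - 23*(-2)*(-10) = -69 + 46*(-10) = -69 - 460 = -529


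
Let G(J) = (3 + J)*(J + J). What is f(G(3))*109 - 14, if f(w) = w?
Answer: 3910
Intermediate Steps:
G(J) = 2*J*(3 + J) (G(J) = (3 + J)*(2*J) = 2*J*(3 + J))
f(G(3))*109 - 14 = (2*3*(3 + 3))*109 - 14 = (2*3*6)*109 - 14 = 36*109 - 14 = 3924 - 14 = 3910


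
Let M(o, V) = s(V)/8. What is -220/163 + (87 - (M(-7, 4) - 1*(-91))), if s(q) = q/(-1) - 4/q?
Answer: -6161/1304 ≈ -4.7247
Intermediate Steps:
s(q) = -q - 4/q (s(q) = q*(-1) - 4/q = -q - 4/q)
M(o, V) = -1/(2*V) - V/8 (M(o, V) = (-V - 4/V)/8 = (-V - 4/V)*(1/8) = -1/(2*V) - V/8)
-220/163 + (87 - (M(-7, 4) - 1*(-91))) = -220/163 + (87 - ((1/8)*(-4 - 1*4**2)/4 - 1*(-91))) = -220*1/163 + (87 - ((1/8)*(1/4)*(-4 - 1*16) + 91)) = -220/163 + (87 - ((1/8)*(1/4)*(-4 - 16) + 91)) = -220/163 + (87 - ((1/8)*(1/4)*(-20) + 91)) = -220/163 + (87 - (-5/8 + 91)) = -220/163 + (87 - 1*723/8) = -220/163 + (87 - 723/8) = -220/163 - 27/8 = -6161/1304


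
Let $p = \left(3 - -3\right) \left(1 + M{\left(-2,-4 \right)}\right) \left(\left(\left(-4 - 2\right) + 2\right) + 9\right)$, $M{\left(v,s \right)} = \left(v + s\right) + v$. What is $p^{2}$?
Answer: $44100$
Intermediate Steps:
$M{\left(v,s \right)} = s + 2 v$ ($M{\left(v,s \right)} = \left(s + v\right) + v = s + 2 v$)
$p = -210$ ($p = \left(3 - -3\right) \left(1 + \left(-4 + 2 \left(-2\right)\right)\right) \left(\left(\left(-4 - 2\right) + 2\right) + 9\right) = \left(3 + 3\right) \left(1 - 8\right) \left(\left(-6 + 2\right) + 9\right) = 6 \left(1 - 8\right) \left(-4 + 9\right) = 6 \left(-7\right) 5 = \left(-42\right) 5 = -210$)
$p^{2} = \left(-210\right)^{2} = 44100$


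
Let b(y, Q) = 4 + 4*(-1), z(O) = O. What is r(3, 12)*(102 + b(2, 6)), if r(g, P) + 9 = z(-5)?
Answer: -1428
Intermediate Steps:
r(g, P) = -14 (r(g, P) = -9 - 5 = -14)
b(y, Q) = 0 (b(y, Q) = 4 - 4 = 0)
r(3, 12)*(102 + b(2, 6)) = -14*(102 + 0) = -14*102 = -1428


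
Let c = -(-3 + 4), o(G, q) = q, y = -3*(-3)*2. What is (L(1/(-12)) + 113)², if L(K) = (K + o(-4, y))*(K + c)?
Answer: 181629529/20736 ≈ 8759.1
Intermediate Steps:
y = 18 (y = 9*2 = 18)
c = -1 (c = -1*1 = -1)
L(K) = (-1 + K)*(18 + K) (L(K) = (K + 18)*(K - 1) = (18 + K)*(-1 + K) = (-1 + K)*(18 + K))
(L(1/(-12)) + 113)² = ((-18 + (1/(-12))² + 17/(-12)) + 113)² = ((-18 + (-1/12)² + 17*(-1/12)) + 113)² = ((-18 + 1/144 - 17/12) + 113)² = (-2795/144 + 113)² = (13477/144)² = 181629529/20736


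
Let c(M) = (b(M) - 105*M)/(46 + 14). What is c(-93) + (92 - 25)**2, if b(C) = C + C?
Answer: 92973/20 ≈ 4648.6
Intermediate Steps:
b(C) = 2*C
c(M) = -103*M/60 (c(M) = (2*M - 105*M)/(46 + 14) = -103*M/60)
c(-93) + (92 - 25)**2 = -103/60*(-93) + (92 - 25)**2 = 3193/20 + 67**2 = 3193/20 + 4489 = 92973/20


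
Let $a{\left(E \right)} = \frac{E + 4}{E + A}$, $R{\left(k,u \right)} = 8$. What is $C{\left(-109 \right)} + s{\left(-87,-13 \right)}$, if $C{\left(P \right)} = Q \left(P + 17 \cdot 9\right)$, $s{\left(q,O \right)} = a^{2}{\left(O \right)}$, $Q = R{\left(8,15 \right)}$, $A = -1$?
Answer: $\frac{69073}{196} \approx 352.41$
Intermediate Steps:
$a{\left(E \right)} = \frac{4 + E}{-1 + E}$ ($a{\left(E \right)} = \frac{E + 4}{E - 1} = \frac{4 + E}{-1 + E}$)
$Q = 8$
$s{\left(q,O \right)} = \frac{\left(4 + O\right)^{2}}{\left(-1 + O\right)^{2}}$ ($s{\left(q,O \right)} = \left(\frac{4 + O}{-1 + O}\right)^{2} = \frac{\left(4 + O\right)^{2}}{\left(-1 + O\right)^{2}}$)
$C{\left(P \right)} = 1224 + 8 P$ ($C{\left(P \right)} = 8 \left(P + 17 \cdot 9\right) = 8 \left(P + 153\right) = 8 \left(153 + P\right) = 1224 + 8 P$)
$C{\left(-109 \right)} + s{\left(-87,-13 \right)} = \left(1224 + 8 \left(-109\right)\right) + \frac{\left(4 - 13\right)^{2}}{\left(-1 - 13\right)^{2}} = \left(1224 - 872\right) + \frac{\left(-9\right)^{2}}{196} = 352 + \frac{1}{196} \cdot 81 = 352 + \frac{81}{196} = \frac{69073}{196}$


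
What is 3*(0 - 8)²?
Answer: 192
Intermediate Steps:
3*(0 - 8)² = 3*(-8)² = 3*64 = 192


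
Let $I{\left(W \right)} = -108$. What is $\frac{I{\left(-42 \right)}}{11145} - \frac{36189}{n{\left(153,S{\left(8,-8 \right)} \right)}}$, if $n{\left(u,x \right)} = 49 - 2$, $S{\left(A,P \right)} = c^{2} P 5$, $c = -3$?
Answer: $- \frac{134443827}{174605} \approx -769.99$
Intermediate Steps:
$S{\left(A,P \right)} = 45 P$ ($S{\left(A,P \right)} = \left(-3\right)^{2} P 5 = 9 P 5 = 45 P$)
$n{\left(u,x \right)} = 47$
$\frac{I{\left(-42 \right)}}{11145} - \frac{36189}{n{\left(153,S{\left(8,-8 \right)} \right)}} = - \frac{108}{11145} - \frac{36189}{47} = \left(-108\right) \frac{1}{11145} - \frac{36189}{47} = - \frac{36}{3715} - \frac{36189}{47} = - \frac{134443827}{174605}$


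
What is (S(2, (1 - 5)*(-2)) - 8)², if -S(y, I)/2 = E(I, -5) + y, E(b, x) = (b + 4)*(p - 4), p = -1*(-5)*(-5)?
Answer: 467856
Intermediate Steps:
p = -25 (p = 5*(-5) = -25)
E(b, x) = -116 - 29*b (E(b, x) = (b + 4)*(-25 - 4) = (4 + b)*(-29) = -116 - 29*b)
S(y, I) = 232 - 2*y + 58*I (S(y, I) = -2*((-116 - 29*I) + y) = -2*(-116 + y - 29*I) = 232 - 2*y + 58*I)
(S(2, (1 - 5)*(-2)) - 8)² = ((232 - 2*2 + 58*((1 - 5)*(-2))) - 8)² = ((232 - 4 + 58*(-4*(-2))) - 8)² = ((232 - 4 + 58*8) - 8)² = ((232 - 4 + 464) - 8)² = (692 - 8)² = 684² = 467856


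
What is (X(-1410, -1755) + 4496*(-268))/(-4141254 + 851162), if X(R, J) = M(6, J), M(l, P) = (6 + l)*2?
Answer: 301226/822523 ≈ 0.36622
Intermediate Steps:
M(l, P) = 12 + 2*l
X(R, J) = 24 (X(R, J) = 12 + 2*6 = 12 + 12 = 24)
(X(-1410, -1755) + 4496*(-268))/(-4141254 + 851162) = (24 + 4496*(-268))/(-4141254 + 851162) = (24 - 1204928)/(-3290092) = -1204904*(-1/3290092) = 301226/822523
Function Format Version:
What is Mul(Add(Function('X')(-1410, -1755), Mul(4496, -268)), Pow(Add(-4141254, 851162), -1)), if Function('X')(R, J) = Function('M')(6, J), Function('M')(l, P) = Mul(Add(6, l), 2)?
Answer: Rational(301226, 822523) ≈ 0.36622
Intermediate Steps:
Function('M')(l, P) = Add(12, Mul(2, l))
Function('X')(R, J) = 24 (Function('X')(R, J) = Add(12, Mul(2, 6)) = Add(12, 12) = 24)
Mul(Add(Function('X')(-1410, -1755), Mul(4496, -268)), Pow(Add(-4141254, 851162), -1)) = Mul(Add(24, Mul(4496, -268)), Pow(Add(-4141254, 851162), -1)) = Mul(Add(24, -1204928), Pow(-3290092, -1)) = Mul(-1204904, Rational(-1, 3290092)) = Rational(301226, 822523)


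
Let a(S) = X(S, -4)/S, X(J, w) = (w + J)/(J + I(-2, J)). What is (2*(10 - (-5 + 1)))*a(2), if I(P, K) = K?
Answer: -7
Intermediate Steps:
X(J, w) = (J + w)/(2*J) (X(J, w) = (w + J)/(J + J) = (J + w)/((2*J)) = (J + w)*(1/(2*J)) = (J + w)/(2*J))
a(S) = (-4 + S)/(2*S²) (a(S) = ((S - 4)/(2*S))/S = ((-4 + S)/(2*S))/S = (-4 + S)/(2*S²))
(2*(10 - (-5 + 1)))*a(2) = (2*(10 - (-5 + 1)))*((½)*(-4 + 2)/2²) = (2*(10 - 1*(-4)))*((½)*(¼)*(-2)) = (2*(10 + 4))*(-¼) = (2*14)*(-¼) = 28*(-¼) = -7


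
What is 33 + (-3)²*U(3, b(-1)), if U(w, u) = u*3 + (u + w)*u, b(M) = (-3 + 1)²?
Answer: 393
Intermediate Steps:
b(M) = 4 (b(M) = (-2)² = 4)
U(w, u) = 3*u + u*(u + w)
33 + (-3)²*U(3, b(-1)) = 33 + (-3)²*(4*(3 + 4 + 3)) = 33 + 9*(4*10) = 33 + 9*40 = 33 + 360 = 393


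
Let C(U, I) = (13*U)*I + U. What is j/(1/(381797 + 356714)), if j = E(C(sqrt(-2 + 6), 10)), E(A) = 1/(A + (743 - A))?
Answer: 738511/743 ≈ 993.96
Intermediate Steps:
C(U, I) = U + 13*I*U (C(U, I) = 13*I*U + U = U + 13*I*U)
E(A) = 1/743
j = 1/743 ≈ 0.0013459
j/(1/(381797 + 356714)) = 1/(743*(1/(381797 + 356714))) = 1/(743*(1/738511)) = (1/743)*738511 = 738511/743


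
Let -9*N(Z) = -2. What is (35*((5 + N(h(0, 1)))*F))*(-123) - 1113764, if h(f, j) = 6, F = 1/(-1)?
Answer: -3273847/3 ≈ -1.0913e+6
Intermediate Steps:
F = -1
N(Z) = 2/9 (N(Z) = -⅑*(-2) = 2/9)
(35*((5 + N(h(0, 1)))*F))*(-123) - 1113764 = (35*((5 + 2/9)*(-1)))*(-123) - 1113764 = (35*((47/9)*(-1)))*(-123) - 1113764 = (35*(-47/9))*(-123) - 1113764 = -1645/9*(-123) - 1113764 = 67445/3 - 1113764 = -3273847/3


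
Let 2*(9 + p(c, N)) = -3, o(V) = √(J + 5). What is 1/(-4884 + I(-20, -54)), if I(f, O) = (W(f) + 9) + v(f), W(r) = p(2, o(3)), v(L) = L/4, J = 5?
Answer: -2/9781 ≈ -0.00020448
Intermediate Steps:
o(V) = √10 (o(V) = √(5 + 5) = √10)
v(L) = L/4 (v(L) = L*(¼) = L/4)
p(c, N) = -21/2 (p(c, N) = -9 + (½)*(-3) = -9 - 3/2 = -21/2)
W(r) = -21/2
I(f, O) = -3/2 + f/4 (I(f, O) = (-21/2 + 9) + f/4 = -3/2 + f/4)
1/(-4884 + I(-20, -54)) = 1/(-4884 + (-3/2 + (¼)*(-20))) = 1/(-4884 + (-3/2 - 5)) = 1/(-4884 - 13/2) = 1/(-9781/2) = -2/9781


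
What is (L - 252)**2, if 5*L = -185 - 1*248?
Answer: 2866249/25 ≈ 1.1465e+5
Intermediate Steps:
L = -433/5 (L = (-185 - 1*248)/5 = (-185 - 248)/5 = (1/5)*(-433) = -433/5 ≈ -86.600)
(L - 252)**2 = (-433/5 - 252)**2 = (-1693/5)**2 = 2866249/25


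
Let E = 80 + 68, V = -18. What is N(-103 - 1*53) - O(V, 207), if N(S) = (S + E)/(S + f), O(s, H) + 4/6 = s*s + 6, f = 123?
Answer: -3620/11 ≈ -329.09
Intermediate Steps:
E = 148
O(s, H) = 16/3 + s² (O(s, H) = -⅔ + (s*s + 6) = -⅔ + (s² + 6) = -⅔ + (6 + s²) = 16/3 + s²)
N(S) = (148 + S)/(123 + S) (N(S) = (S + 148)/(S + 123) = (148 + S)/(123 + S))
N(-103 - 1*53) - O(V, 207) = (148 + (-103 - 1*53))/(123 + (-103 - 1*53)) - (16/3 + (-18)²) = (148 + (-103 - 53))/(123 + (-103 - 53)) - (16/3 + 324) = (148 - 156)/(123 - 156) - 1*988/3 = -8/(-33) - 988/3 = -1/33*(-8) - 988/3 = 8/33 - 988/3 = -3620/11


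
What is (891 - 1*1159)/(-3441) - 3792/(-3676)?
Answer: 3508360/3162279 ≈ 1.1094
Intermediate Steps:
(891 - 1*1159)/(-3441) - 3792/(-3676) = (891 - 1159)*(-1/3441) - 3792*(-1/3676) = -268*(-1/3441) + 948/919 = 268/3441 + 948/919 = 3508360/3162279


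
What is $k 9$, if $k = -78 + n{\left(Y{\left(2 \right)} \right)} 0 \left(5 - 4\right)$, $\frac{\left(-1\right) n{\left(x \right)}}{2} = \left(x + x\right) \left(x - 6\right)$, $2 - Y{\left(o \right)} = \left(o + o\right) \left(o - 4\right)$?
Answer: $-702$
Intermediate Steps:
$Y{\left(o \right)} = 2 - 2 o \left(-4 + o\right)$ ($Y{\left(o \right)} = 2 - \left(o + o\right) \left(o - 4\right) = 2 - 2 o \left(-4 + o\right)$)
$n{\left(x \right)} = - 4 x \left(-6 + x\right)$ ($n{\left(x \right)} = - 2 \left(x + x\right) \left(x - 6\right) = - 2 \cdot 2 x \left(-6 + x\right) = - 4 x \left(-6 + x\right)$)
$k = -78$ ($k = -78 + 4 \left(2 - 2 \cdot 2^{2} + 8 \cdot 2\right) \left(6 - \left(2 - 2 \cdot 2^{2} + 8 \cdot 2\right)\right) 0 \left(5 - 4\right) = -78 + 4 \left(2 - 8 + 16\right) \left(6 - \left(2 - 8 + 16\right)\right) 0 \cdot 1 = -78 + 4 \left(2 - 8 + 16\right) \left(6 - \left(2 - 8 + 16\right)\right) 0 = -78 + 4 \cdot 10 \left(6 - 10\right) 0 = -78 + 4 \cdot 10 \left(-4\right) 0 = -78 - 0 = -78 + 0 = -78$)
$k 9 = \left(-78\right) 9 = -702$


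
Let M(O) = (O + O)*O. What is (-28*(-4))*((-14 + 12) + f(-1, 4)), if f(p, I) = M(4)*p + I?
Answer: -3360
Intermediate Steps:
M(O) = 2*O² (M(O) = (2*O)*O = 2*O²)
f(p, I) = I + 32*p (f(p, I) = (2*4²)*p + I = (2*16)*p + I = 32*p + I = I + 32*p)
(-28*(-4))*((-14 + 12) + f(-1, 4)) = (-28*(-4))*((-14 + 12) + (4 + 32*(-1))) = 112*(-2 + (4 - 32)) = 112*(-2 - 28) = 112*(-30) = -3360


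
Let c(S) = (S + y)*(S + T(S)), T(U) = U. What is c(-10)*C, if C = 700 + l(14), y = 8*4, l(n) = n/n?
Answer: -308440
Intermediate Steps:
l(n) = 1
y = 32
c(S) = 2*S*(32 + S) (c(S) = (S + 32)*(S + S) = (32 + S)*(2*S) = 2*S*(32 + S))
C = 701 (C = 700 + 1 = 701)
c(-10)*C = (2*(-10)*(32 - 10))*701 = (2*(-10)*22)*701 = -440*701 = -308440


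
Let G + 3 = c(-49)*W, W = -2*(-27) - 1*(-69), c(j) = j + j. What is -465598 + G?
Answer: -477655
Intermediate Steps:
c(j) = 2*j
W = 123 (W = 54 + 69 = 123)
G = -12057 (G = -3 + (2*(-49))*123 = -3 - 98*123 = -3 - 12054 = -12057)
-465598 + G = -465598 - 12057 = -477655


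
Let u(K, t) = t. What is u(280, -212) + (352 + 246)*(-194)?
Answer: -116224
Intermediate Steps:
u(280, -212) + (352 + 246)*(-194) = -212 + (352 + 246)*(-194) = -212 + 598*(-194) = -212 - 116012 = -116224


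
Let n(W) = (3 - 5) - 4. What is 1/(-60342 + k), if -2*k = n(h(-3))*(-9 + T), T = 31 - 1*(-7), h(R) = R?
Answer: -1/60255 ≈ -1.6596e-5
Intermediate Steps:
T = 38 (T = 31 + 7 = 38)
n(W) = -6 (n(W) = -2 - 4 = -6)
k = 87 (k = -(-3)*(-9 + 38) = -(-3)*29 = -½*(-174) = 87)
1/(-60342 + k) = 1/(-60342 + 87) = 1/(-60255) = -1/60255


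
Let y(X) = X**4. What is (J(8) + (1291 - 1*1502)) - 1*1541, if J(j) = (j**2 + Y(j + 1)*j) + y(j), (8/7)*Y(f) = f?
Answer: 2471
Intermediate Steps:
Y(f) = 7*f/8
J(j) = j**2 + j**4 + j*(7/8 + 7*j/8) (J(j) = (j**2 + (7*(j + 1)/8)*j) + j**4 = (j**2 + (7*(1 + j)/8)*j) + j**4 = (j**2 + (7/8 + 7*j/8)*j) + j**4 = (j**2 + j*(7/8 + 7*j/8)) + j**4 = j**2 + j**4 + j*(7/8 + 7*j/8))
(J(8) + (1291 - 1*1502)) - 1*1541 = ((1/8)*8*(7 + 8*8**3 + 15*8) + (1291 - 1*1502)) - 1*1541 = ((1/8)*8*(7 + 8*512 + 120) + (1291 - 1502)) - 1541 = ((1/8)*8*(7 + 4096 + 120) - 211) - 1541 = ((1/8)*8*4223 - 211) - 1541 = (4223 - 211) - 1541 = 4012 - 1541 = 2471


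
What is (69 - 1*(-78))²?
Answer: 21609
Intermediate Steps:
(69 - 1*(-78))² = (69 + 78)² = 147² = 21609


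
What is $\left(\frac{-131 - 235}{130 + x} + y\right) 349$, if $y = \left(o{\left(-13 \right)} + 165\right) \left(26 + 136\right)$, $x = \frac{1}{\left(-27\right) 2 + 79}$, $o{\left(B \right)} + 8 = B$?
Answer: $\frac{26464732122}{3251} \approx 8.1405 \cdot 10^{6}$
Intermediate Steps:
$o{\left(B \right)} = -8 + B$
$x = \frac{1}{25}$ ($x = \frac{1}{-54 + 79} = \frac{1}{25} \approx 0.04$)
$y = 23328$ ($y = \left(\left(-8 - 13\right) + 165\right) \left(26 + 136\right) = \left(-21 + 165\right) 162 = 144 \cdot 162 = 23328$)
$\left(\frac{-131 - 235}{130 + x} + y\right) 349 = \left(\frac{-131 - 235}{130 + \frac{1}{25}} + 23328\right) 349 = \left(- \frac{366}{\frac{3251}{25}} + 23328\right) 349 = \left(\left(-366\right) \frac{25}{3251} + 23328\right) 349 = \left(- \frac{9150}{3251} + 23328\right) 349 = \frac{75830178}{3251} \cdot 349 = \frac{26464732122}{3251}$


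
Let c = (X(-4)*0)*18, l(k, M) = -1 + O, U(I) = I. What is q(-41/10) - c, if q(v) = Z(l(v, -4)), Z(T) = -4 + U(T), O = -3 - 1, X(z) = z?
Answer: -9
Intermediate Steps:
O = -4
l(k, M) = -5 (l(k, M) = -1 - 4 = -5)
Z(T) = -4 + T
q(v) = -9 (q(v) = -4 - 5 = -9)
c = 0 (c = -4*0*18 = 0*18 = 0)
q(-41/10) - c = -9 - 1*0 = -9 + 0 = -9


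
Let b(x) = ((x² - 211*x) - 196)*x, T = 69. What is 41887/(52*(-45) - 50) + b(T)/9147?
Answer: -677083643/7287110 ≈ -92.915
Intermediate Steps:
b(x) = x*(-196 + x² - 211*x) (b(x) = (-196 + x² - 211*x)*x = x*(-196 + x² - 211*x))
41887/(52*(-45) - 50) + b(T)/9147 = 41887/(52*(-45) - 50) + (69*(-196 + 69² - 211*69))/9147 = 41887/(-2340 - 50) + (69*(-196 + 4761 - 14559))*(1/9147) = 41887/(-2390) + (69*(-9994))*(1/9147) = 41887*(-1/2390) - 689586*1/9147 = -41887/2390 - 229862/3049 = -677083643/7287110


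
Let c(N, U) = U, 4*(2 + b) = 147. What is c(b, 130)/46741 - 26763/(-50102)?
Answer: 1257442643/2341817582 ≈ 0.53695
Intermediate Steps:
b = 139/4 (b = -2 + (¼)*147 = -2 + 147/4 = 139/4 ≈ 34.750)
c(b, 130)/46741 - 26763/(-50102) = 130/46741 - 26763/(-50102) = 130*(1/46741) - 26763*(-1/50102) = 130/46741 + 26763/50102 = 1257442643/2341817582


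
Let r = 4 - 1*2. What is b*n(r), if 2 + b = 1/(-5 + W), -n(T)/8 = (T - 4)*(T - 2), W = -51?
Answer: 0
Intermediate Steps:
r = 2 (r = 4 - 2 = 2)
n(T) = -8*(-4 + T)*(-2 + T) (n(T) = -8*(T - 4)*(T - 2) = -8*(-4 + T)*(-2 + T))
b = -113/56 (b = -2 + 1/(-5 - 51) = -2 + 1/(-56) = -2 - 1/56 = -113/56 ≈ -2.0179)
b*n(r) = -113*(-64 - 8*2² + 48*2)/56 = -113*(-64 - 8*4 + 96)/56 = -113*(-64 - 32 + 96)/56 = -113/56*0 = 0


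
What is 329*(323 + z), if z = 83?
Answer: 133574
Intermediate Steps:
329*(323 + z) = 329*(323 + 83) = 329*406 = 133574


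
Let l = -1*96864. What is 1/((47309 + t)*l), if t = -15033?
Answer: -1/3126382464 ≈ -3.1986e-10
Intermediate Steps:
l = -96864
1/((47309 + t)*l) = 1/((47309 - 15033)*(-96864)) = -1/96864/32276 = (1/32276)*(-1/96864) = -1/3126382464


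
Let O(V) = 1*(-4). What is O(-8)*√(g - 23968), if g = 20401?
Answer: -4*I*√3567 ≈ -238.9*I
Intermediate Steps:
O(V) = -4
O(-8)*√(g - 23968) = -4*√(20401 - 23968) = -4*I*√3567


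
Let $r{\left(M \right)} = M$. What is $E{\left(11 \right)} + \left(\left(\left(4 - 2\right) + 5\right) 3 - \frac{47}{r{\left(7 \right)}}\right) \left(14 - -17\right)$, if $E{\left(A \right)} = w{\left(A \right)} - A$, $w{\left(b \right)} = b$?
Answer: $\frac{3100}{7} \approx 442.86$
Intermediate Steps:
$E{\left(A \right)} = 0$ ($E{\left(A \right)} = A - A = 0$)
$E{\left(11 \right)} + \left(\left(\left(4 - 2\right) + 5\right) 3 - \frac{47}{r{\left(7 \right)}}\right) \left(14 - -17\right) = 0 + \left(\left(\left(4 - 2\right) + 5\right) 3 - \frac{47}{7}\right) \left(14 - -17\right) = 0 + \left(\left(\left(4 - 2\right) + 5\right) 3 - \frac{47}{7}\right) \left(14 + 17\right) = 0 + \left(\left(2 + 5\right) 3 - \frac{47}{7}\right) 31 = 0 + \left(7 \cdot 3 - \frac{47}{7}\right) 31 = 0 + \left(21 - \frac{47}{7}\right) 31 = 0 + \frac{100}{7} \cdot 31 = 0 + \frac{3100}{7} = \frac{3100}{7}$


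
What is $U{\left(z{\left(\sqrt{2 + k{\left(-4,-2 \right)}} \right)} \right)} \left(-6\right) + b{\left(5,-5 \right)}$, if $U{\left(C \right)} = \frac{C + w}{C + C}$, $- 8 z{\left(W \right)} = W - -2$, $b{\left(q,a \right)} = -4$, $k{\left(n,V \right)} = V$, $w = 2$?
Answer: $17$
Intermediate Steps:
$z{\left(W \right)} = - \frac{1}{4} - \frac{W}{8}$ ($z{\left(W \right)} = - \frac{W - -2}{8} = - \frac{W + 2}{8} = - \frac{2 + W}{8} = - \frac{1}{4} - \frac{W}{8}$)
$U{\left(C \right)} = \frac{2 + C}{2 C}$ ($U{\left(C \right)} = \frac{C + 2}{C + C} = \frac{2 + C}{2 C}$)
$U{\left(z{\left(\sqrt{2 + k{\left(-4,-2 \right)}} \right)} \right)} \left(-6\right) + b{\left(5,-5 \right)} = \frac{2 - \left(\frac{1}{4} + \frac{\sqrt{2 - 2}}{8}\right)}{2 \left(- \frac{1}{4} - \frac{\sqrt{2 - 2}}{8}\right)} \left(-6\right) - 4 = \frac{2 - \left(\frac{1}{4} + \frac{\sqrt{0}}{8}\right)}{2 \left(- \frac{1}{4} - \frac{\sqrt{0}}{8}\right)} \left(-6\right) - 4 = \frac{2 - \frac{1}{4}}{2 \left(- \frac{1}{4} - 0\right)} \left(-6\right) - 4 = \frac{2 + \left(- \frac{1}{4} + 0\right)}{2 \left(- \frac{1}{4} + 0\right)} \left(-6\right) - 4 = \frac{2 - \frac{1}{4}}{2 \left(- \frac{1}{4}\right)} \left(-6\right) - 4 = \frac{1}{2} \left(-4\right) \frac{7}{4} \left(-6\right) - 4 = \left(- \frac{7}{2}\right) \left(-6\right) - 4 = 21 - 4 = 17$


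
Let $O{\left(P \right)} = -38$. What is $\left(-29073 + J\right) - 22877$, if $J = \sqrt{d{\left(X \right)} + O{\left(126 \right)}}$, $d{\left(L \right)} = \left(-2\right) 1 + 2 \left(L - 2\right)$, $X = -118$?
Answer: $-51950 + 2 i \sqrt{70} \approx -51950.0 + 16.733 i$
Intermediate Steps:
$d{\left(L \right)} = -6 + 2 L$ ($d{\left(L \right)} = -2 + 2 \left(-2 + L\right) = -2 + \left(-4 + 2 L\right) = -6 + 2 L$)
$J = 2 i \sqrt{70}$ ($J = \sqrt{\left(-6 + 2 \left(-118\right)\right) - 38} = \sqrt{\left(-6 - 236\right) - 38} = \sqrt{-242 - 38} = \sqrt{-280} = 2 i \sqrt{70} \approx 16.733 i$)
$\left(-29073 + J\right) - 22877 = \left(-29073 + 2 i \sqrt{70}\right) - 22877 = -51950 + 2 i \sqrt{70}$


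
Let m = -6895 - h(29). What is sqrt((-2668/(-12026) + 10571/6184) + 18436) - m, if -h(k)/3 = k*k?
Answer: 4372 + sqrt(6373435129320987518)/18592196 ≈ 4507.8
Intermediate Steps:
h(k) = -3*k**2 (h(k) = -3*k*k = -3*k**2)
m = -4372 (m = -6895 - (-3)*29**2 = -6895 - (-3)*841 = -6895 - 1*(-2523) = -6895 + 2523 = -4372)
sqrt((-2668/(-12026) + 10571/6184) + 18436) - m = sqrt((-2668/(-12026) + 10571/6184) + 18436) - 1*(-4372) = sqrt((-2668*(-1/12026) + 10571*(1/6184)) + 18436) + 4372 = sqrt((1334/6013 + 10571/6184) + 18436) + 4372 = sqrt(71812879/37184392 + 18436) + 4372 = sqrt(685603263791/37184392) + 4372 = sqrt(6373435129320987518)/18592196 + 4372 = 4372 + sqrt(6373435129320987518)/18592196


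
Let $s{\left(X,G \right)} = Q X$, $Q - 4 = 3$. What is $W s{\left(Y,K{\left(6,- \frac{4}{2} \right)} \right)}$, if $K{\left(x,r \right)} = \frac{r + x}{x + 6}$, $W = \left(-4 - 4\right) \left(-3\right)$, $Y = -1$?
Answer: $-168$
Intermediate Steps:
$Q = 7$ ($Q = 4 + 3 = 7$)
$W = 24$ ($W = \left(-8\right) \left(-3\right) = 24$)
$K{\left(x,r \right)} = \frac{r + x}{6 + x}$
$s{\left(X,G \right)} = 7 X$
$W s{\left(Y,K{\left(6,- \frac{4}{2} \right)} \right)} = 24 \cdot 7 \left(-1\right) = 24 \left(-7\right) = -168$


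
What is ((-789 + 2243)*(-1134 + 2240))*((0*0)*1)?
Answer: 0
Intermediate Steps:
((-789 + 2243)*(-1134 + 2240))*((0*0)*1) = (1454*1106)*(0*1) = 1608124*0 = 0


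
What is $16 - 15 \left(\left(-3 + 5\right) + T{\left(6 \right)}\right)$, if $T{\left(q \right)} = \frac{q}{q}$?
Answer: $-29$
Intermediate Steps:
$T{\left(q \right)} = 1$
$16 - 15 \left(\left(-3 + 5\right) + T{\left(6 \right)}\right) = 16 - 15 \left(\left(-3 + 5\right) + 1\right) = 16 - 15 \left(2 + 1\right) = 16 - 45 = -29$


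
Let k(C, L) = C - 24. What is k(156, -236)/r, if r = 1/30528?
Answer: 4029696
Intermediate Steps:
k(C, L) = -24 + C
r = 1/30528 ≈ 3.2757e-5
k(156, -236)/r = (-24 + 156)/(1/30528) = 132*30528 = 4029696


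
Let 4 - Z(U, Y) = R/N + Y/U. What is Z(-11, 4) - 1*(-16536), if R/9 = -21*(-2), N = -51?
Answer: 3094434/187 ≈ 16548.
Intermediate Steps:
R = 378 (R = 9*(-21*(-2)) = 9*42 = 378)
Z(U, Y) = 194/17 - Y/U (Z(U, Y) = 4 - (378/(-51) + Y/U) = 4 - (378*(-1/51) + Y/U) = 4 - (-126/17 + Y/U) = 4 + (126/17 - Y/U) = 194/17 - Y/U)
Z(-11, 4) - 1*(-16536) = (194/17 - 1*4/(-11)) - 1*(-16536) = (194/17 - 1*4*(-1/11)) + 16536 = (194/17 + 4/11) + 16536 = 2202/187 + 16536 = 3094434/187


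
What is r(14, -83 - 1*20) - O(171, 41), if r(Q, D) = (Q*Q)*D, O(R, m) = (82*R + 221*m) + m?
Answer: -43312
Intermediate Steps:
O(R, m) = 82*R + 222*m
r(Q, D) = D*Q² (r(Q, D) = Q²*D = D*Q²)
r(14, -83 - 1*20) - O(171, 41) = (-83 - 1*20)*14² - (82*171 + 222*41) = (-83 - 20)*196 - (14022 + 9102) = -103*196 - 1*23124 = -20188 - 23124 = -43312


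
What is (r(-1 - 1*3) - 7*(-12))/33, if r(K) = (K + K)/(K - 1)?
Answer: 428/165 ≈ 2.5939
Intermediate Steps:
r(K) = 2*K/(-1 + K) (r(K) = (2*K)/(-1 + K) = 2*K/(-1 + K))
(r(-1 - 1*3) - 7*(-12))/33 = (2*(-1 - 1*3)/(-1 + (-1 - 1*3)) - 7*(-12))/33 = (2*(-1 - 3)/(-1 + (-1 - 3)) + 84)*(1/33) = (2*(-4)/(-1 - 4) + 84)*(1/33) = (2*(-4)/(-5) + 84)*(1/33) = (2*(-4)*(-⅕) + 84)*(1/33) = (8/5 + 84)*(1/33) = (428/5)*(1/33) = 428/165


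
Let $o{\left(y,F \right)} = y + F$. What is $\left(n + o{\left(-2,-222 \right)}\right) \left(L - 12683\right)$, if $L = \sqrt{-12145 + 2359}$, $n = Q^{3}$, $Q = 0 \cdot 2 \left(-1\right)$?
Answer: $2840992 - 224 i \sqrt{9786} \approx 2.841 \cdot 10^{6} - 22159.0 i$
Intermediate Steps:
$Q = 0$ ($Q = 0 \left(-1\right) = 0$)
$o{\left(y,F \right)} = F + y$
$n = 0$ ($n = 0^{3} = 0$)
$L = i \sqrt{9786}$ ($L = \sqrt{-9786} = i \sqrt{9786} \approx 98.924 i$)
$\left(n + o{\left(-2,-222 \right)}\right) \left(L - 12683\right) = \left(0 - 224\right) \left(i \sqrt{9786} - 12683\right) = \left(0 - 224\right) \left(-12683 + i \sqrt{9786}\right) = - 224 \left(-12683 + i \sqrt{9786}\right) = 2840992 - 224 i \sqrt{9786}$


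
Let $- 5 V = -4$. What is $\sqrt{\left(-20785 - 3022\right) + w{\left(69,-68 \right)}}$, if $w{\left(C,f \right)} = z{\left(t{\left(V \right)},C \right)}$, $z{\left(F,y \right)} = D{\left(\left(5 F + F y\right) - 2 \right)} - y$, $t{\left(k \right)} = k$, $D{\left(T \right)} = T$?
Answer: $\frac{i \sqrt{595470}}{5} \approx 154.33 i$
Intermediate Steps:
$V = \frac{4}{5}$ ($V = \left(- \frac{1}{5}\right) \left(-4\right) = \frac{4}{5} \approx 0.8$)
$z{\left(F,y \right)} = -2 - y + 5 F + F y$ ($z{\left(F,y \right)} = \left(\left(5 F + F y\right) - 2\right) - y = \left(-2 + 5 F + F y\right) - y = -2 - y + 5 F + F y$)
$w{\left(C,f \right)} = 2 - \frac{C}{5}$ ($w{\left(C,f \right)} = -2 - C + 5 \cdot \frac{4}{5} + \frac{4 C}{5} = -2 - C + 4 + \frac{4 C}{5} = 2 - \frac{C}{5}$)
$\sqrt{\left(-20785 - 3022\right) + w{\left(69,-68 \right)}} = \sqrt{\left(-20785 - 3022\right) + \left(2 - \frac{69}{5}\right)} = \sqrt{-23807 + \left(2 - \frac{69}{5}\right)} = \sqrt{-23807 - \frac{59}{5}} = \sqrt{- \frac{119094}{5}} = \frac{i \sqrt{595470}}{5}$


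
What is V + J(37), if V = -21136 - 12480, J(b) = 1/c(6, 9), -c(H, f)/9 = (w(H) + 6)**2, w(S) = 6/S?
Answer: -14824657/441 ≈ -33616.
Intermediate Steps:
c(H, f) = -9*(6 + 6/H)**2 (c(H, f) = -9*(6/H + 6)**2 = -9*(6 + 6/H)**2)
J(b) = -1/441 (J(b) = 1/(-324*(1 + 6)**2/6**2) = 1/(-324*1/36*7**2) = 1/(-324*1/36*49) = 1/(-441) = -1/441)
V = -33616
V + J(37) = -33616 - 1/441 = -14824657/441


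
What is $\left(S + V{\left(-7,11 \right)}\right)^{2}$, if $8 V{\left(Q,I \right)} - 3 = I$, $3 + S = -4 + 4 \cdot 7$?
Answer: $\frac{8281}{16} \approx 517.56$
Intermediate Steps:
$S = 21$ ($S = -3 + \left(-4 + 4 \cdot 7\right) = -3 + \left(-4 + 28\right) = -3 + 24 = 21$)
$V{\left(Q,I \right)} = \frac{3}{8} + \frac{I}{8}$
$\left(S + V{\left(-7,11 \right)}\right)^{2} = \left(21 + \left(\frac{3}{8} + \frac{1}{8} \cdot 11\right)\right)^{2} = \left(21 + \left(\frac{3}{8} + \frac{11}{8}\right)\right)^{2} = \left(21 + \frac{7}{4}\right)^{2} = \left(\frac{91}{4}\right)^{2} = \frac{8281}{16}$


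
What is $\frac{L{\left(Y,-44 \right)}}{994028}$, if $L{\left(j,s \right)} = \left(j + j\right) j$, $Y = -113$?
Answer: $\frac{12769}{497014} \approx 0.025691$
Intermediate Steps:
$L{\left(j,s \right)} = 2 j^{2}$ ($L{\left(j,s \right)} = 2 j j = 2 j^{2}$)
$\frac{L{\left(Y,-44 \right)}}{994028} = \frac{2 \left(-113\right)^{2}}{994028} = 2 \cdot 12769 \cdot \frac{1}{994028} = 25538 \cdot \frac{1}{994028} = \frac{12769}{497014}$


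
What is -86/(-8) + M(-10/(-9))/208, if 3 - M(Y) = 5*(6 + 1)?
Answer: 551/52 ≈ 10.596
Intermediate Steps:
M(Y) = -32 (M(Y) = 3 - 5*(6 + 1) = 3 - 5*7 = 3 - 1*35 = 3 - 35 = -32)
-86/(-8) + M(-10/(-9))/208 = -86/(-8) - 32/208 = -86*(-1/8) - 32*1/208 = 43/4 - 2/13 = 551/52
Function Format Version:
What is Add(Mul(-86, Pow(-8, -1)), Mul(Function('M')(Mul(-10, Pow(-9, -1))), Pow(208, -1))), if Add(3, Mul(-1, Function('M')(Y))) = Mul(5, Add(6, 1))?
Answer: Rational(551, 52) ≈ 10.596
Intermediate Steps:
Function('M')(Y) = -32 (Function('M')(Y) = Add(3, Mul(-1, Mul(5, Add(6, 1)))) = Add(3, Mul(-1, Mul(5, 7))) = Add(3, Mul(-1, 35)) = Add(3, -35) = -32)
Add(Mul(-86, Pow(-8, -1)), Mul(Function('M')(Mul(-10, Pow(-9, -1))), Pow(208, -1))) = Add(Mul(-86, Pow(-8, -1)), Mul(-32, Pow(208, -1))) = Add(Mul(-86, Rational(-1, 8)), Mul(-32, Rational(1, 208))) = Add(Rational(43, 4), Rational(-2, 13)) = Rational(551, 52)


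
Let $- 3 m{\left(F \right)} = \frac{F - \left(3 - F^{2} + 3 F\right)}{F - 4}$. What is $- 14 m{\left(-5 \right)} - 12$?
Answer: $- \frac{772}{27} \approx -28.593$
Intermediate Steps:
$m{\left(F \right)} = - \frac{-3 + F^{2} - 2 F}{3 \left(-4 + F\right)}$ ($m{\left(F \right)} = - \frac{\left(F - \left(3 - F^{2} + 3 F\right)\right) \frac{1}{F - 4}}{3} = - \frac{\left(F - \left(3 - F^{2} + 3 F\right)\right) \frac{1}{-4 + F}}{3} = - \frac{\left(-3 + F^{2} - 2 F\right) \frac{1}{-4 + F}}{3} = - \frac{\frac{1}{-4 + F} \left(-3 + F^{2} - 2 F\right)}{3} = - \frac{-3 + F^{2} - 2 F}{3 \left(-4 + F\right)}$)
$- 14 m{\left(-5 \right)} - 12 = - 14 \frac{3 - \left(-5\right)^{2} + 2 \left(-5\right)}{3 \left(-4 - 5\right)} - 12 = - 14 \frac{3 - 25 - 10}{3 \left(-9\right)} - 12 = - 14 \cdot \frac{1}{3} \left(- \frac{1}{9}\right) \left(3 - 25 - 10\right) - 12 = - 14 \cdot \frac{1}{3} \left(- \frac{1}{9}\right) \left(-32\right) - 12 = \left(-14\right) \frac{32}{27} - 12 = - \frac{448}{27} - 12 = - \frac{772}{27}$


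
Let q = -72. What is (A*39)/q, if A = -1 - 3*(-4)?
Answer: -143/24 ≈ -5.9583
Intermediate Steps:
A = 11 (A = -1 + 12 = 11)
(A*39)/q = (11*39)/(-72) = 429*(-1/72) = -143/24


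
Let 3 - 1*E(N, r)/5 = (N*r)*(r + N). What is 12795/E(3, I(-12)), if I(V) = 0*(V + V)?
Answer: 853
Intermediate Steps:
I(V) = 0 (I(V) = 0*(2*V) = 0)
E(N, r) = 15 - 5*N*r*(N + r) (E(N, r) = 15 - 5*N*r*(r + N) = 15 - 5*N*r*(N + r))
12795/E(3, I(-12)) = 12795/(15 - 5*3*0² - 5*0*3²) = 12795/(15 - 5*3*0 - 5*0*9) = 12795/(15 + 0 + 0) = 12795/15 = 12795*(1/15) = 853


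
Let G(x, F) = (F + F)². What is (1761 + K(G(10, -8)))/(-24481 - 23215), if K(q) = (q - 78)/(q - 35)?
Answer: -389359/10540816 ≈ -0.036938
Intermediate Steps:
G(x, F) = 4*F² (G(x, F) = (2*F)² = 4*F²)
K(q) = (-78 + q)/(-35 + q)
(1761 + K(G(10, -8)))/(-24481 - 23215) = (1761 + (-78 + 4*(-8)²)/(-35 + 4*(-8)²))/(-24481 - 23215) = (1761 + (-78 + 4*64)/(-35 + 4*64))/(-47696) = (1761 + (-78 + 256)/(-35 + 256))*(-1/47696) = (1761 + 178/221)*(-1/47696) = (389359/221)*(-1/47696) = -389359/10540816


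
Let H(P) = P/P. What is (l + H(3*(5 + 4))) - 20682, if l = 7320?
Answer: -13361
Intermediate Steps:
H(P) = 1
(l + H(3*(5 + 4))) - 20682 = (7320 + 1) - 20682 = 7321 - 20682 = -13361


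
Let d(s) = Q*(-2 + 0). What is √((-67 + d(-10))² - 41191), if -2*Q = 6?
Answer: I*√37470 ≈ 193.57*I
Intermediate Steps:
Q = -3 (Q = -½*6 = -3)
d(s) = 6 (d(s) = -3*(-2 + 0) = -3*(-2) = 6)
√((-67 + d(-10))² - 41191) = √((-67 + 6)² - 41191) = √((-61)² - 41191) = √(3721 - 41191) = √(-37470) = I*√37470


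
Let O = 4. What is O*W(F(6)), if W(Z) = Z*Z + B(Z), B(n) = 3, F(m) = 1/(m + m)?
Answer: 433/36 ≈ 12.028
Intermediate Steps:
F(m) = 1/(2*m)
W(Z) = 3 + Z**2 (W(Z) = Z*Z + 3 = Z**2 + 3 = 3 + Z**2)
O*W(F(6)) = 4*(3 + ((1/2)/6)**2) = 4*(3 + ((1/2)*(1/6))**2) = 4*(3 + (1/12)**2) = 4*(3 + 1/144) = 4*(433/144) = 433/36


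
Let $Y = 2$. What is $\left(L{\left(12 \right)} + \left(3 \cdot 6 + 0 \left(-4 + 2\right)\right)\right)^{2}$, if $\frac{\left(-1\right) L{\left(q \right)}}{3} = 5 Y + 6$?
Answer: $900$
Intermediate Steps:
$L{\left(q \right)} = -48$ ($L{\left(q \right)} = - 3 \left(5 \cdot 2 + 6\right) = - 3 \left(10 + 6\right) = \left(-3\right) 16 = -48$)
$\left(L{\left(12 \right)} + \left(3 \cdot 6 + 0 \left(-4 + 2\right)\right)\right)^{2} = \left(-48 + \left(3 \cdot 6 + 0 \left(-4 + 2\right)\right)\right)^{2} = \left(-48 + \left(18 + 0 \left(-2\right)\right)\right)^{2} = \left(-48 + \left(18 + 0\right)\right)^{2} = \left(-48 + 18\right)^{2} = \left(-30\right)^{2} = 900$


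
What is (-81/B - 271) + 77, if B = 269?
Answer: -52267/269 ≈ -194.30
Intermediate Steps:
(-81/B - 271) + 77 = (-81/269 - 271) + 77 = -72980/269 + 77 = -52267/269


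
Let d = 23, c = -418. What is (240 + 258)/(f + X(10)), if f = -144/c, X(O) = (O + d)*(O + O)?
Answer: 17347/23002 ≈ 0.75415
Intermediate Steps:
X(O) = 2*O*(23 + O) (X(O) = (O + 23)*(O + O) = (23 + O)*(2*O) = 2*O*(23 + O))
f = 72/209 (f = -144/(-418) = -144*(-1/418) = 72/209 ≈ 0.34450)
(240 + 258)/(f + X(10)) = (240 + 258)/(72/209 + 2*10*(23 + 10)) = 498/(72/209 + 2*10*33) = 498/(72/209 + 660) = 498/(138012/209) = (209/138012)*498 = 17347/23002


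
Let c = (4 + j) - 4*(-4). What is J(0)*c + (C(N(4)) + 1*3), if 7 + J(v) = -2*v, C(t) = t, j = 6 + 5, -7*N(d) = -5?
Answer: -1493/7 ≈ -213.29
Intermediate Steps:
N(d) = 5/7 (N(d) = -⅐*(-5) = 5/7)
j = 11
J(v) = -7 - 2*v
c = 31 (c = (4 + 11) - 4*(-4) = 15 + 16 = 31)
J(0)*c + (C(N(4)) + 1*3) = (-7 - 2*0)*31 + (5/7 + 1*3) = (-7 + 0)*31 + (5/7 + 3) = -7*31 + 26/7 = -217 + 26/7 = -1493/7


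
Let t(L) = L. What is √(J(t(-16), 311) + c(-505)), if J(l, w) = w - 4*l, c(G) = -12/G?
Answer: 3*√10626715/505 ≈ 19.366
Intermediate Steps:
√(J(t(-16), 311) + c(-505)) = √((311 - 4*(-16)) - 12/(-505)) = √((311 + 64) - 12*(-1/505)) = √(375 + 12/505) = √(189387/505) = 3*√10626715/505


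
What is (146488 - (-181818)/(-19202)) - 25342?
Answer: 1163031837/9601 ≈ 1.2114e+5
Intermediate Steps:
(146488 - (-181818)/(-19202)) - 25342 = (146488 - (-181818)*(-1)/19202) - 25342 = (146488 - 6*30303/19202) - 25342 = (146488 - 90909/9601) - 25342 = 1406340379/9601 - 25342 = 1163031837/9601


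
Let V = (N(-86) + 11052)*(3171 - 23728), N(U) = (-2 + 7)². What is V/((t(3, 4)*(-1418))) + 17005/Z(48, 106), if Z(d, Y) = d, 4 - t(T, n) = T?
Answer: 5477093881/34032 ≈ 1.6094e+5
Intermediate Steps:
t(T, n) = 4 - T
N(U) = 25 (N(U) = 5² = 25)
V = -227709889 (V = (25 + 11052)*(3171 - 23728) = 11077*(-20557) = -227709889)
V/((t(3, 4)*(-1418))) + 17005/Z(48, 106) = -227709889*(-1/(1418*(4 - 1*3))) + 17005/48 = -227709889*(-1/(1418*(4 - 3))) + 17005*(1/48) = -227709889/(1*(-1418)) + 17005/48 = -227709889/(-1418) + 17005/48 = -227709889*(-1/1418) + 17005/48 = 227709889/1418 + 17005/48 = 5477093881/34032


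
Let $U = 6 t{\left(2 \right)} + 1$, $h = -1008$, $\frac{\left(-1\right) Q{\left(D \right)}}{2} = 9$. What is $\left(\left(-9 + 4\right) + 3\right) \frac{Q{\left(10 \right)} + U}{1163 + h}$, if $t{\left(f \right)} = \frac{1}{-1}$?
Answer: $\frac{46}{155} \approx 0.29677$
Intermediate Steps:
$t{\left(f \right)} = -1$
$Q{\left(D \right)} = -18$ ($Q{\left(D \right)} = \left(-2\right) 9 = -18$)
$U = -5$ ($U = 6 \left(-1\right) + 1 = -6 + 1 = -5$)
$\left(\left(-9 + 4\right) + 3\right) \frac{Q{\left(10 \right)} + U}{1163 + h} = \left(\left(-9 + 4\right) + 3\right) \frac{-18 - 5}{1163 - 1008} = \left(-5 + 3\right) \left(- \frac{23}{155}\right) = - 2 \left(\left(-23\right) \frac{1}{155}\right) = \left(-2\right) \left(- \frac{23}{155}\right) = \frac{46}{155}$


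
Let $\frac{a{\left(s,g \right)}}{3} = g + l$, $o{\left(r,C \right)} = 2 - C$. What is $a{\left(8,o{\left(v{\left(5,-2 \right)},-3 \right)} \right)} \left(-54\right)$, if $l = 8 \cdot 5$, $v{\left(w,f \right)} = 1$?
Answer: $-7290$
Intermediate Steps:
$l = 40$
$a{\left(s,g \right)} = 120 + 3 g$ ($a{\left(s,g \right)} = 3 \left(g + 40\right) = 3 \left(40 + g\right) = 120 + 3 g$)
$a{\left(8,o{\left(v{\left(5,-2 \right)},-3 \right)} \right)} \left(-54\right) = \left(120 + 3 \left(2 - -3\right)\right) \left(-54\right) = \left(120 + 3 \left(2 + 3\right)\right) \left(-54\right) = \left(120 + 3 \cdot 5\right) \left(-54\right) = \left(120 + 15\right) \left(-54\right) = 135 \left(-54\right) = -7290$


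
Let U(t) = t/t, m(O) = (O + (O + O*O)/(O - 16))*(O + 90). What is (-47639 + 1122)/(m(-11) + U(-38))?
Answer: 1255959/32126 ≈ 39.095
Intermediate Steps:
m(O) = (90 + O)*(O + (O + O**2)/(-16 + O)) (m(O) = (O + (O + O**2)/(-16 + O))*(90 + O) = (90 + O)*(O + (O + O**2)/(-16 + O)))
U(t) = 1
(-47639 + 1122)/(m(-11) + U(-38)) = (-47639 + 1122)/(-11*(-1350 + 2*(-11)**2 + 165*(-11))/(-16 - 11) + 1) = -46517/(-11*(-1350 + 2*121 - 1815)/(-27) + 1) = -46517/(-11*(-1/27)*(-1350 + 242 - 1815) + 1) = -46517/(-11*(-1/27)*(-2923) + 1) = -46517/(-32153/27 + 1) = -46517/(-32126/27) = -46517*(-27/32126) = 1255959/32126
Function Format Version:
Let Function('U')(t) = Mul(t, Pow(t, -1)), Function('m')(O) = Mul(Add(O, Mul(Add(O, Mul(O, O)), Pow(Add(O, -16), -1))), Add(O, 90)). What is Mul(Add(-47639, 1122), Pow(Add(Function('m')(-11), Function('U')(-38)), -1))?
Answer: Rational(1255959, 32126) ≈ 39.095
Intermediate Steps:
Function('m')(O) = Mul(Add(90, O), Add(O, Mul(Pow(Add(-16, O), -1), Add(O, Pow(O, 2))))) (Function('m')(O) = Mul(Add(O, Mul(Add(O, Pow(O, 2)), Pow(Add(-16, O), -1))), Add(90, O)) = Mul(Add(O, Mul(Pow(Add(-16, O), -1), Add(O, Pow(O, 2)))), Add(90, O)) = Mul(Add(90, O), Add(O, Mul(Pow(Add(-16, O), -1), Add(O, Pow(O, 2))))))
Function('U')(t) = 1
Mul(Add(-47639, 1122), Pow(Add(Function('m')(-11), Function('U')(-38)), -1)) = Mul(Add(-47639, 1122), Pow(Add(Mul(-11, Pow(Add(-16, -11), -1), Add(-1350, Mul(2, Pow(-11, 2)), Mul(165, -11))), 1), -1)) = Mul(-46517, Pow(Add(Mul(-11, Pow(-27, -1), Add(-1350, Mul(2, 121), -1815)), 1), -1)) = Mul(-46517, Pow(Add(Mul(-11, Rational(-1, 27), Add(-1350, 242, -1815)), 1), -1)) = Mul(-46517, Pow(Add(Mul(-11, Rational(-1, 27), -2923), 1), -1)) = Mul(-46517, Pow(Add(Rational(-32153, 27), 1), -1)) = Mul(-46517, Pow(Rational(-32126, 27), -1)) = Mul(-46517, Rational(-27, 32126)) = Rational(1255959, 32126)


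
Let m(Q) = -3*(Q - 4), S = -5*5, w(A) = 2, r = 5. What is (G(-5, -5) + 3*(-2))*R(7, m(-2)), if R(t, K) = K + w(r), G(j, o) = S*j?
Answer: 2380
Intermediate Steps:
S = -25
m(Q) = 12 - 3*Q (m(Q) = -3*(-4 + Q) = 12 - 3*Q)
G(j, o) = -25*j
R(t, K) = 2 + K (R(t, K) = K + 2 = 2 + K)
(G(-5, -5) + 3*(-2))*R(7, m(-2)) = (-25*(-5) + 3*(-2))*(2 + (12 - 3*(-2))) = (125 - 6)*(2 + (12 + 6)) = 119*(2 + 18) = 119*20 = 2380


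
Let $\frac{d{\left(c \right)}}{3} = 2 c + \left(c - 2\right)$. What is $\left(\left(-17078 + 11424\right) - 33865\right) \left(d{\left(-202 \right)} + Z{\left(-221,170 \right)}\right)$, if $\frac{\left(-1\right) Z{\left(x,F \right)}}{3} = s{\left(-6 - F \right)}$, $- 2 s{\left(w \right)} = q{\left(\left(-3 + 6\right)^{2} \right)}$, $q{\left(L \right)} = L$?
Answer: $\frac{143098299}{2} \approx 7.1549 \cdot 10^{7}$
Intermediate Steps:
$s{\left(w \right)} = - \frac{9}{2}$ ($s{\left(w \right)} = - \frac{\left(-3 + 6\right)^{2}}{2} = - \frac{3^{2}}{2} = \left(- \frac{1}{2}\right) 9 = - \frac{9}{2}$)
$Z{\left(x,F \right)} = \frac{27}{2}$ ($Z{\left(x,F \right)} = \left(-3\right) \left(- \frac{9}{2}\right) = \frac{27}{2}$)
$d{\left(c \right)} = -6 + 9 c$ ($d{\left(c \right)} = 3 \left(2 c + \left(c - 2\right)\right) = 3 \left(2 c + \left(-2 + c\right)\right) = 3 \left(-2 + 3 c\right) = -6 + 9 c$)
$\left(\left(-17078 + 11424\right) - 33865\right) \left(d{\left(-202 \right)} + Z{\left(-221,170 \right)}\right) = \left(\left(-17078 + 11424\right) - 33865\right) \left(\left(-6 + 9 \left(-202\right)\right) + \frac{27}{2}\right) = \left(-5654 - 33865\right) \left(\left(-6 - 1818\right) + \frac{27}{2}\right) = - 39519 \left(-1824 + \frac{27}{2}\right) = \left(-39519\right) \left(- \frac{3621}{2}\right) = \frac{143098299}{2}$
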